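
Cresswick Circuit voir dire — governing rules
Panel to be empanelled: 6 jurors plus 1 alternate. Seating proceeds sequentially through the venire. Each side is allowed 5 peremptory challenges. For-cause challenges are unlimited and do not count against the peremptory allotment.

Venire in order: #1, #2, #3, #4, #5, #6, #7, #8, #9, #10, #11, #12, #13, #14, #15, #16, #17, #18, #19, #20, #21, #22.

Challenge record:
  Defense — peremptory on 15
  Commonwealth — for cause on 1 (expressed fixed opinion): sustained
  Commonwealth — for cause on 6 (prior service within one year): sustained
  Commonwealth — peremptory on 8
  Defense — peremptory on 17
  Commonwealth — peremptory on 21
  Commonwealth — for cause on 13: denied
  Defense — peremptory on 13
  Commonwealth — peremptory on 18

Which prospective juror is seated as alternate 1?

Removed: #1, #6, #8, #13, #15, #17, #18, #21.
Seating in order: seats 1–6 → #2, #3, #4, #5, #7, #9; alternates → #10.
So alternate 1 is #10.

10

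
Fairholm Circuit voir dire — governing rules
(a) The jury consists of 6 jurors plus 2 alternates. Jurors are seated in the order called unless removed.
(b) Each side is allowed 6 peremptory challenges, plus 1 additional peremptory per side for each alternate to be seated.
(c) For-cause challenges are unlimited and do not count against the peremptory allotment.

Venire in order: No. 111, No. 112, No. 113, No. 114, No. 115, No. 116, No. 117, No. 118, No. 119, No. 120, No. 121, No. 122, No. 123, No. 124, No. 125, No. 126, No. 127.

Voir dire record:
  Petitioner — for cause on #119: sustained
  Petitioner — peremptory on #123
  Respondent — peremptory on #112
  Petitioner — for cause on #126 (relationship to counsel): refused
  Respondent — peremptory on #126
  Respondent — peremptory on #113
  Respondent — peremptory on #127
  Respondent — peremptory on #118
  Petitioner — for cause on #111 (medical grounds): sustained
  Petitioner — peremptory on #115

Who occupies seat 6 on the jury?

122

Removed: #111, #112, #113, #115, #118, #119, #123, #126, #127.
Seating in order: seats 1–6 → #114, #116, #117, #120, #121, #122; alternates → #124, #125.
So seat 6 is #122.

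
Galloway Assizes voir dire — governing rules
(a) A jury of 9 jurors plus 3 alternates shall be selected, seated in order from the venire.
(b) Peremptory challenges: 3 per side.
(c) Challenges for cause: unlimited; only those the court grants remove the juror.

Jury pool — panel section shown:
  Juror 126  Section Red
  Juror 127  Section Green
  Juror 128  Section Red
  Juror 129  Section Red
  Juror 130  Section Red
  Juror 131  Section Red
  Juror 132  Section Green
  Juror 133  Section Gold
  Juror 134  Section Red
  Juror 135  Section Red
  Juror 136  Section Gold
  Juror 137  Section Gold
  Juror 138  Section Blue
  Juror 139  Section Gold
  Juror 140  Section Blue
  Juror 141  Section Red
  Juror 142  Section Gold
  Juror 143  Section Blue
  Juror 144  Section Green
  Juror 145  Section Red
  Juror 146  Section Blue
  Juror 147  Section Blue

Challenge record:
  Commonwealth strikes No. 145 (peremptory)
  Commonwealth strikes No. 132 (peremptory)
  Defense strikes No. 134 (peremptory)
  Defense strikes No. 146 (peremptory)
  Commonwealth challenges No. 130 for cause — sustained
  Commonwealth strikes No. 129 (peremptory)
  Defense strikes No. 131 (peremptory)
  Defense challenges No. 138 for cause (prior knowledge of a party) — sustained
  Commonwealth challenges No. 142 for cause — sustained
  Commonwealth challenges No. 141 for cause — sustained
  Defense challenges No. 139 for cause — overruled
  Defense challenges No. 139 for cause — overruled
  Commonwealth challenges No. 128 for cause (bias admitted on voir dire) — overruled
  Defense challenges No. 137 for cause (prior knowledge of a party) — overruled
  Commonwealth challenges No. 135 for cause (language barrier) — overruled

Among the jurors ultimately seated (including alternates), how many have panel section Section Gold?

Removed: #129, #130, #131, #132, #134, #138, #141, #142, #145, #146.
Seated (12 incl. alternates): #126, #127, #128, #133, #135, #136, #137, #139, #140, #143, #144, #147.
Of those, in Section Gold: #133, #136, #137, #139 → 4.

4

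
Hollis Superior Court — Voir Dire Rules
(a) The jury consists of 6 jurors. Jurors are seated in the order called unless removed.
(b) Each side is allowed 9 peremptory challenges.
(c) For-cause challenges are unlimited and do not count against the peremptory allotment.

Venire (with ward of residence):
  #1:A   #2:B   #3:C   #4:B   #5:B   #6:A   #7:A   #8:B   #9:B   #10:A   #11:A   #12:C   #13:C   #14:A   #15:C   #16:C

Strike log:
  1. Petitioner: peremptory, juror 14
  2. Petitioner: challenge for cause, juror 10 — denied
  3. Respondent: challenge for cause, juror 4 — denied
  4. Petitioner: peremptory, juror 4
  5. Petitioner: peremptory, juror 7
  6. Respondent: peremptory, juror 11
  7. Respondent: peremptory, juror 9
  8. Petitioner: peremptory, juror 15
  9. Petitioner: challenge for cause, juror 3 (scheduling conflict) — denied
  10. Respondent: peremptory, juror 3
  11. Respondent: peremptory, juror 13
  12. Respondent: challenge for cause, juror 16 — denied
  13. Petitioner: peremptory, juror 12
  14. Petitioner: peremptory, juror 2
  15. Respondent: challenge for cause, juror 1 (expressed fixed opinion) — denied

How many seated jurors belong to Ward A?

Removed: #2, #3, #4, #7, #9, #11, #12, #13, #14, #15.
Seated jurors 1–6: #1, #5, #6, #8, #10, #16.
Of those, in Ward A: #1, #6, #10 → 3.

3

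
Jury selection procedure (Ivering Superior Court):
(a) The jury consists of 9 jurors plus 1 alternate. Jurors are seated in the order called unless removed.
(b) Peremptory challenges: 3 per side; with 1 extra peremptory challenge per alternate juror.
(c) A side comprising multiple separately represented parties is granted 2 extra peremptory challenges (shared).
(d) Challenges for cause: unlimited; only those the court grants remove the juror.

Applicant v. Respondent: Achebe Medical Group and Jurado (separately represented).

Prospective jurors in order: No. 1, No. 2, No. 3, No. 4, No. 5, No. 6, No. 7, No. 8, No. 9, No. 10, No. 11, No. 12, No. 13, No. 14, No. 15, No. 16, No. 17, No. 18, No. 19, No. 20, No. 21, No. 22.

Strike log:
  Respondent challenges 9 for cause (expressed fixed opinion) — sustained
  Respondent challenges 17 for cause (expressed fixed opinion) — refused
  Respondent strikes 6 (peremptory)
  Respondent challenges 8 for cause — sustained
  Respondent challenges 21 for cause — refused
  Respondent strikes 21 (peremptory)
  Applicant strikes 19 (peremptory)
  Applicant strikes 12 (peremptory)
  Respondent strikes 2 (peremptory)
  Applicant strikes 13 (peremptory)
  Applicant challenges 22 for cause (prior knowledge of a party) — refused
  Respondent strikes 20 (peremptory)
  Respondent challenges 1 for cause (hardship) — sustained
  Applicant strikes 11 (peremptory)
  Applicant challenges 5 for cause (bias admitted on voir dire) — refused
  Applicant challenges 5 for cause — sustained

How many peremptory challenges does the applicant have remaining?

Applicant allotment: 3 base + 1 × 1 alternate = 4.
Applicant peremptories used: #19, #12, #13, #11 — 4 (for-cause on #22, #5, #5 don't count).
Remaining: 4 − 4 = 0.

0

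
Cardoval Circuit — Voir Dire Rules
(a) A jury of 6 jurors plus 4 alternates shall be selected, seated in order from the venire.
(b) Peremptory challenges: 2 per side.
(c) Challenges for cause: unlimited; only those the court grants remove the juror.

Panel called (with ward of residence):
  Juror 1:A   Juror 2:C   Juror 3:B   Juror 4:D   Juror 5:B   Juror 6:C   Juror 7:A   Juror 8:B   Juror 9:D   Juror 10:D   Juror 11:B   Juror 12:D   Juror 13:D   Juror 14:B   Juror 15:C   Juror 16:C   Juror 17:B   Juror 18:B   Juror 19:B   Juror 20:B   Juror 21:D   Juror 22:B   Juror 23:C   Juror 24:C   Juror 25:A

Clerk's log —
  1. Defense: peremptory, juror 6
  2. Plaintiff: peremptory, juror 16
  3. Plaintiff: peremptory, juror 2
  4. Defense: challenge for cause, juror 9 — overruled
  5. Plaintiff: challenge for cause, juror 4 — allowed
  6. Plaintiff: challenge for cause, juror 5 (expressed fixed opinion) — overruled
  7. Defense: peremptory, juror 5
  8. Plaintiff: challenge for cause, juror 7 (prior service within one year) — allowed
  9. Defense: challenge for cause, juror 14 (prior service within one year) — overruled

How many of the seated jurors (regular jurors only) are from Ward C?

0

Removed: #2, #4, #5, #6, #7, #16.
Seated jurors 1–6: #1, #3, #8, #9, #10, #11 (alternates #12, #13, #14, #15 not counted).
None of those are in Ward C → 0.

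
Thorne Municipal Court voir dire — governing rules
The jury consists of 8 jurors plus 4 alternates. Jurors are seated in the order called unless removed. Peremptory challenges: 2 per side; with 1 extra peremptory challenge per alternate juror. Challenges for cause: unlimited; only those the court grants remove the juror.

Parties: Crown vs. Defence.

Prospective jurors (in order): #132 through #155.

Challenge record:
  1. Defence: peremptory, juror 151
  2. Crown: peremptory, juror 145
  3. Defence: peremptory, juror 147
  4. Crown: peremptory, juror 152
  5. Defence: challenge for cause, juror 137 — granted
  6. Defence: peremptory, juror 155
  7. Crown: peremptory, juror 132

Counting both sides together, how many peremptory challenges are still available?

6

Crown allotment: 2 base + 1 × 4 alternates = 6. Defence allotment: 2 base + 1 × 4 alternates = 6.
Crown peremptories used: #145, #152, #132 — 3.
Defence peremptories used: #151, #147, #155 — 3 (the for-cause on #137 doesn't count).
Remaining: (6 − 3) + (6 − 3) = 6.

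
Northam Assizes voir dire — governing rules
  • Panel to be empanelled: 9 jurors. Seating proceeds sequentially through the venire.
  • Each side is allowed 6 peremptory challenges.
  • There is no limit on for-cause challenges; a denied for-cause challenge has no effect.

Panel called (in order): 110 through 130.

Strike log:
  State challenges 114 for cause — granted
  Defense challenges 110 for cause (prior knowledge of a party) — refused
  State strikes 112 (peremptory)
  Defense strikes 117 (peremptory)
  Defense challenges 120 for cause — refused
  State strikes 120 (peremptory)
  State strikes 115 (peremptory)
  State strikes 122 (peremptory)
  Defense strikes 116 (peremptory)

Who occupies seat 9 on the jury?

Removed: #112, #114, #115, #116, #117, #120, #122. (#110 stays — for-cause denied.)
Seating in order: seats 1–9 → #110, #111, #113, #118, #119, #121, #123, #124, #125.
So seat 9 is #125.

125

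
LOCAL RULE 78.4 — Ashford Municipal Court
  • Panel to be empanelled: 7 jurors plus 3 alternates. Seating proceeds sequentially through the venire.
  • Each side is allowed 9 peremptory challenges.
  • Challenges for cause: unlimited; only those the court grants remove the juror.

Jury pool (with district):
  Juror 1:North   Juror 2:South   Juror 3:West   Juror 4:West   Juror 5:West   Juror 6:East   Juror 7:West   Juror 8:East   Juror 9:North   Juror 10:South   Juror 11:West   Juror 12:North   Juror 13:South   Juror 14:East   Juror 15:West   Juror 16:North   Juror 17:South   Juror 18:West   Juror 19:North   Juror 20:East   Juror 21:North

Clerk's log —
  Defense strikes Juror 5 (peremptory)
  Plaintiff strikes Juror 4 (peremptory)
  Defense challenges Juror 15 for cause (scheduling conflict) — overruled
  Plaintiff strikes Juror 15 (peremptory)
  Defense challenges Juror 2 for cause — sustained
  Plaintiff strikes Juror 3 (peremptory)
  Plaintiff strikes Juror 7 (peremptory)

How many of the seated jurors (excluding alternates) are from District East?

Removed: #2, #3, #4, #5, #7, #15.
Seated jurors 1–7: #1, #6, #8, #9, #10, #11, #12 (alternates #13, #14, #16 not counted).
Of those, in District East: #6, #8 → 2.

2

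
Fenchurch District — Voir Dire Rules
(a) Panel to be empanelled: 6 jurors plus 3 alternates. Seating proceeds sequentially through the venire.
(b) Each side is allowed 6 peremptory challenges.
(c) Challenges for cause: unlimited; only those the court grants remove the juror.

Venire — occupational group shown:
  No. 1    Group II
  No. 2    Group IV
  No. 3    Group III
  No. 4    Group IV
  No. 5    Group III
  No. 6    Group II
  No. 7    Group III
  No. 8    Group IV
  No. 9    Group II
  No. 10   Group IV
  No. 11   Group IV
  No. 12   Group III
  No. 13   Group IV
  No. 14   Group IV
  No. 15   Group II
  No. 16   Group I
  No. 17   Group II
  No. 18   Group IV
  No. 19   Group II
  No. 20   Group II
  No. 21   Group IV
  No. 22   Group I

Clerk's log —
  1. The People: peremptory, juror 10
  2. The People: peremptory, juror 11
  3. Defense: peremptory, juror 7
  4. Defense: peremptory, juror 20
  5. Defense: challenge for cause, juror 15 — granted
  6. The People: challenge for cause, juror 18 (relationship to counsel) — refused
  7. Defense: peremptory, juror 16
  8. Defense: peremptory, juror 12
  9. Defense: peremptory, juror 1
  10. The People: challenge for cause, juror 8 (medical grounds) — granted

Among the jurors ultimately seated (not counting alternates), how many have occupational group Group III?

Removed: #1, #7, #8, #10, #11, #12, #15, #16, #20.
Seated jurors 1–6: #2, #3, #4, #5, #6, #9 (alternates #13, #14, #17 not counted).
Of those, in Group III: #3, #5 → 2.

2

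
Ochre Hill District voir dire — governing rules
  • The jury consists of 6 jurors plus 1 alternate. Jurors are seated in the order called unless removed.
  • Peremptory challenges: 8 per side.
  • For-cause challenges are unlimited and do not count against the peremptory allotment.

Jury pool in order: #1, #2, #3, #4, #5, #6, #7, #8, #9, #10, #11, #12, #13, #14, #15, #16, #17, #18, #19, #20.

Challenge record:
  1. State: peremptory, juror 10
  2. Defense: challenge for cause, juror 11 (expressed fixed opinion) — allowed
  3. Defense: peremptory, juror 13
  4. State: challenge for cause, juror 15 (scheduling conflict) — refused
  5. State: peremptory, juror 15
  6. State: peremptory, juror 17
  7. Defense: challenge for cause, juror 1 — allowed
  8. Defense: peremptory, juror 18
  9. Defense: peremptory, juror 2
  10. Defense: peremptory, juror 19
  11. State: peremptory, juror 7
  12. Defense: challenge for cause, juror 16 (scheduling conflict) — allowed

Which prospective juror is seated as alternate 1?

Removed: #1, #2, #7, #10, #11, #13, #15, #16, #17, #18, #19.
Filling seats in venire order through position 7: #3, #4, #5, #6, #8, #9, #12.
So alternate 1 is #12.

12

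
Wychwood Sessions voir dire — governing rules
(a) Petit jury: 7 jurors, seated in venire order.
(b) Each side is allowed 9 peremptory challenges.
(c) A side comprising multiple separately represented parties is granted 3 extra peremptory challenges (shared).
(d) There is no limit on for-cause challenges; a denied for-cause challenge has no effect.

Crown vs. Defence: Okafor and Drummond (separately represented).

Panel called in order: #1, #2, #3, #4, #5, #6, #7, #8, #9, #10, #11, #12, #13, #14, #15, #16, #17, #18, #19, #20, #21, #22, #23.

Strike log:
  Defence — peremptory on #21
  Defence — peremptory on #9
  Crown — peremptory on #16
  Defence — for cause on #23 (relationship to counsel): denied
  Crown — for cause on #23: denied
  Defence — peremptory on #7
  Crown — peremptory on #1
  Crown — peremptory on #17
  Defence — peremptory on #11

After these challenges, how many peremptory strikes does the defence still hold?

Defence allotment: 9 base + 3 multi-party = 12.
Defence peremptories used: #21, #9, #7, #11 — 4 (the for-cause on #23 doesn't count).
Remaining: 12 − 4 = 8.

8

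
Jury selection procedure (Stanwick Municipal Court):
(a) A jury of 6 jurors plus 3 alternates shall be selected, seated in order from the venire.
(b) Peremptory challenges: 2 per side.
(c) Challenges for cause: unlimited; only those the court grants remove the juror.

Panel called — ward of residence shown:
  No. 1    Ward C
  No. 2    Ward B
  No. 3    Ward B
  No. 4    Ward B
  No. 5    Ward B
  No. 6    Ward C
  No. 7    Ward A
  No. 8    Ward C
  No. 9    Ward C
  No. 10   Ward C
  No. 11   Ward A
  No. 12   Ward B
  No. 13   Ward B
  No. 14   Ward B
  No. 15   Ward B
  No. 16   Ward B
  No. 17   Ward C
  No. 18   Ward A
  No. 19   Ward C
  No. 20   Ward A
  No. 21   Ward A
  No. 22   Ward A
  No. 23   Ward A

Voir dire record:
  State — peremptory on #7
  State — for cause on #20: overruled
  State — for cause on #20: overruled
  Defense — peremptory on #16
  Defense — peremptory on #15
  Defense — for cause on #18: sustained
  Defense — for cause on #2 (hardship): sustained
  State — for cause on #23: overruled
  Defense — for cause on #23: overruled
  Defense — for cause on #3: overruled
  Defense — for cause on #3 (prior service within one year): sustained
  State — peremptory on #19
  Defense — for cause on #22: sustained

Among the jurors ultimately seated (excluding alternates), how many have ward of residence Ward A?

0

Removed: #2, #3, #7, #15, #16, #18, #19, #22.
Seated jurors 1–6: #1, #4, #5, #6, #8, #9 (alternates #10, #11, #12 not counted).
None of those are in Ward A → 0.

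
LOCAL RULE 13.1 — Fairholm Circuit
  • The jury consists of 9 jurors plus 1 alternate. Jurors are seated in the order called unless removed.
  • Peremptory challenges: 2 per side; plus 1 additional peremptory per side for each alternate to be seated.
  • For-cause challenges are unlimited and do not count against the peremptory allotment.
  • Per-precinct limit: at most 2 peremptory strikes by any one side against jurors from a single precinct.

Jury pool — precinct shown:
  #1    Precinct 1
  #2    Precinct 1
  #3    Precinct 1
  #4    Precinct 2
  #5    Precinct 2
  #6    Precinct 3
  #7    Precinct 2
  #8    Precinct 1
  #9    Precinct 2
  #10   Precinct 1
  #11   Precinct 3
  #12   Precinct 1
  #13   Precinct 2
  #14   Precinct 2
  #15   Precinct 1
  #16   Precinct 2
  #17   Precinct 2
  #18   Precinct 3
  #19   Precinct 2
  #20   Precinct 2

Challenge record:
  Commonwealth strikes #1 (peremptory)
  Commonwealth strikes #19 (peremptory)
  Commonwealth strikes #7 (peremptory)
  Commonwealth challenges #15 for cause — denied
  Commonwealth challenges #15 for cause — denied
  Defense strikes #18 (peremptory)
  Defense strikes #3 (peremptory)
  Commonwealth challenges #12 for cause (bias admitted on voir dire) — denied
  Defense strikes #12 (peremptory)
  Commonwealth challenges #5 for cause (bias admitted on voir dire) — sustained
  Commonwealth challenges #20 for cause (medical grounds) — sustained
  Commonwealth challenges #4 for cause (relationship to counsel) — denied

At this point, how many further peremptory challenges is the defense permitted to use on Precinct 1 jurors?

0

Defense peremptories so far: #18, #3, #12 — 3 of 3 used, 0 left overall.
Against Precinct 1: #3, #12 — 2 used; per-precinct cap 2 leaves 0.
Binding limit: min(0, 0) = 0.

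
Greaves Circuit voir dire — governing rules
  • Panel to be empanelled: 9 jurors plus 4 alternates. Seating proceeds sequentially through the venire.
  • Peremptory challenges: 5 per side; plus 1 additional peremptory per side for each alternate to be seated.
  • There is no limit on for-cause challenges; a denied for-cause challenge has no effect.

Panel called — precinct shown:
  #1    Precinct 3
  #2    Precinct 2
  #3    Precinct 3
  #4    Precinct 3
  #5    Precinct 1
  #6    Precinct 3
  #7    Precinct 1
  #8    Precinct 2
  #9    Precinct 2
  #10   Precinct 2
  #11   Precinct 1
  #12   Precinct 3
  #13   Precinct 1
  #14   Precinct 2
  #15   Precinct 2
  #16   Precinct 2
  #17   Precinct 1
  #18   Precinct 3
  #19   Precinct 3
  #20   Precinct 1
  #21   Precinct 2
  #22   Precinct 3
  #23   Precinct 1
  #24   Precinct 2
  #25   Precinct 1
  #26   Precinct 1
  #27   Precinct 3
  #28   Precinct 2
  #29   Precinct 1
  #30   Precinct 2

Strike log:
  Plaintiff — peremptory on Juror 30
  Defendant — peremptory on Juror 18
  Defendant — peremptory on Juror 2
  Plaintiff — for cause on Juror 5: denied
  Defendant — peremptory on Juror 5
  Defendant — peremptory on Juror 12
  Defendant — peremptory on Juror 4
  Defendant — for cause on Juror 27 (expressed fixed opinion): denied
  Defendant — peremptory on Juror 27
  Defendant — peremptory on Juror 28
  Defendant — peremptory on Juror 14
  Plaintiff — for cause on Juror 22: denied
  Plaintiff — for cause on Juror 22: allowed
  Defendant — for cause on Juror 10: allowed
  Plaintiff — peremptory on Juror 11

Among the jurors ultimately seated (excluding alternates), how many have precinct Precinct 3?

Removed: #2, #4, #5, #10, #11, #12, #14, #18, #22, #27, #28, #30.
Seated jurors 1–9: #1, #3, #6, #7, #8, #9, #13, #15, #16 (alternates #17, #19, #20, #21 not counted).
Of those, in Precinct 3: #1, #3, #6 → 3.

3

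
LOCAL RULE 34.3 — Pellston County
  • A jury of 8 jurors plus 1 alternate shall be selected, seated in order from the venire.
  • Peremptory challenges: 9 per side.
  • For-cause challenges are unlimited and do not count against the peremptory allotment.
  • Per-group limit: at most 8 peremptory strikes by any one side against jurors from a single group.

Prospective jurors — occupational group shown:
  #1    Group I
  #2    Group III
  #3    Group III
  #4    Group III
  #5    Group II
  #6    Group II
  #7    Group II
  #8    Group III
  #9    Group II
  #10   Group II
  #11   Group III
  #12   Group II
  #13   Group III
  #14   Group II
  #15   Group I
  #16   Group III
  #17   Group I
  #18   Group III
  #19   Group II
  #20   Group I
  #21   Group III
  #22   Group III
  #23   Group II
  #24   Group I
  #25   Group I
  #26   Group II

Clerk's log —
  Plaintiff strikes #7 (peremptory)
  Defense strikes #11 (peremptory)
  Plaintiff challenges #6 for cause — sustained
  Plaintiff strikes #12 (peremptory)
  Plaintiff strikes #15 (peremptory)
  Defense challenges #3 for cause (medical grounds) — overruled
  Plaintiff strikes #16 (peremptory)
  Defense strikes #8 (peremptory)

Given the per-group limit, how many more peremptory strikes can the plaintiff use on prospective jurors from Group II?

Plaintiff peremptories so far: #7, #12, #15, #16 — 4 of 9 used, 5 left overall.
Against Group II: #7, #12 — 2 used; per-group cap 8 leaves 6.
Binding limit: min(5, 6) = 5.

5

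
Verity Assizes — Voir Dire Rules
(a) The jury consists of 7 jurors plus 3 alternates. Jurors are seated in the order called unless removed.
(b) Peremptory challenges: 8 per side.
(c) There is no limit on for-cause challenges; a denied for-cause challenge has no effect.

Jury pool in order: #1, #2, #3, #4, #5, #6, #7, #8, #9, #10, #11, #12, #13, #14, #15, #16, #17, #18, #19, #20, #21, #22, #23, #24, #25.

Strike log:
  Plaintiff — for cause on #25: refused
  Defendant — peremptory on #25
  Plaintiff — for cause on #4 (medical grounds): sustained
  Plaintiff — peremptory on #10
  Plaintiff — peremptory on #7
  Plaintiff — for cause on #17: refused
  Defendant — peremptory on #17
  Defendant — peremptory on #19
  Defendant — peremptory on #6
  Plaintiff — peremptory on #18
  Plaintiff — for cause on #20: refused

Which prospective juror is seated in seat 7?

11

Removed: #4, #6, #7, #10, #17, #18, #19, #25. (#20 stays — for-cause denied.)
Seating in order: seats 1–7 → #1, #2, #3, #5, #8, #9, #11; alternates → #12, #13, #14.
So seat 7 is #11.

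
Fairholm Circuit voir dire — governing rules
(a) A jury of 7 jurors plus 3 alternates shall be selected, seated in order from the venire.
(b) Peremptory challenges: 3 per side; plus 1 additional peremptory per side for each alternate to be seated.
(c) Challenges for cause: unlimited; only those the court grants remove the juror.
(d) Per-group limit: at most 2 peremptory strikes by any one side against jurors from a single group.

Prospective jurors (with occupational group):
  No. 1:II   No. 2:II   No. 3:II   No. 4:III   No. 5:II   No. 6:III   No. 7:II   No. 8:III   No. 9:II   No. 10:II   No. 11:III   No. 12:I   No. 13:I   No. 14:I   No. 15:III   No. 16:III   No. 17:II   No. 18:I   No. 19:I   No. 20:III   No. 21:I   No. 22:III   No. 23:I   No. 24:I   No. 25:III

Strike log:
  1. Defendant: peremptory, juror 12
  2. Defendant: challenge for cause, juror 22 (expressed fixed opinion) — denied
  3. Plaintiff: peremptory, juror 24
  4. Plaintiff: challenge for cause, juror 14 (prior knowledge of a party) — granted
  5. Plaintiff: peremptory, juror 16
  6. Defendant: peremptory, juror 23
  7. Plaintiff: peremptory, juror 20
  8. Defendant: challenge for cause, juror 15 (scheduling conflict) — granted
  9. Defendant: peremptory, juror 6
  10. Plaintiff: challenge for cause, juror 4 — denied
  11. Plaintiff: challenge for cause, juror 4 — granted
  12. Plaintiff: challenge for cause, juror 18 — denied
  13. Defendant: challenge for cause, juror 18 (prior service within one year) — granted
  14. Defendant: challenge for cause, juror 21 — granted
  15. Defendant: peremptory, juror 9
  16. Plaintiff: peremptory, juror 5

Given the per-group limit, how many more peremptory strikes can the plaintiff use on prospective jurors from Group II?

1

Plaintiff peremptories so far: #24, #16, #20, #5 — 4 of 6 used, 2 left overall.
Against Group II: #5 — 1 used; per-group cap 2 leaves 1.
Binding limit: min(2, 1) = 1.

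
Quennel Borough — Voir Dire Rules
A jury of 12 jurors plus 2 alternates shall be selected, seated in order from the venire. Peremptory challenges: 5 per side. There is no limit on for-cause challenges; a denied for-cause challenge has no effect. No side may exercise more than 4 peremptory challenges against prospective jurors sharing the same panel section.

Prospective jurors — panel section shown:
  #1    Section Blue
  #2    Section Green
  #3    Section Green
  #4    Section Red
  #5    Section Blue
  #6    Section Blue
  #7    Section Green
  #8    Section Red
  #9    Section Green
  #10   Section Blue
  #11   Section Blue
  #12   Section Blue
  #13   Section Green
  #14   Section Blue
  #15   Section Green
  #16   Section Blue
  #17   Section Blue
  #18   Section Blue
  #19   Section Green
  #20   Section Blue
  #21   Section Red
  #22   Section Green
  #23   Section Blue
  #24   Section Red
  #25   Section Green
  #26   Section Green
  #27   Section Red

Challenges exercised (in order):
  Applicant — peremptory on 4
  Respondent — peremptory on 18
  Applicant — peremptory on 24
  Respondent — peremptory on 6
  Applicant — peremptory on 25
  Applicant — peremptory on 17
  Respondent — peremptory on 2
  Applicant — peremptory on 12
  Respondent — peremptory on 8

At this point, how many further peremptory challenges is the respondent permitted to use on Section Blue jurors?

1

Respondent peremptories so far: #18, #6, #2, #8 — 4 of 5 used, 1 left overall.
Against Section Blue: #18, #6 — 2 used; per-section cap 4 leaves 2.
Binding limit: min(1, 2) = 1.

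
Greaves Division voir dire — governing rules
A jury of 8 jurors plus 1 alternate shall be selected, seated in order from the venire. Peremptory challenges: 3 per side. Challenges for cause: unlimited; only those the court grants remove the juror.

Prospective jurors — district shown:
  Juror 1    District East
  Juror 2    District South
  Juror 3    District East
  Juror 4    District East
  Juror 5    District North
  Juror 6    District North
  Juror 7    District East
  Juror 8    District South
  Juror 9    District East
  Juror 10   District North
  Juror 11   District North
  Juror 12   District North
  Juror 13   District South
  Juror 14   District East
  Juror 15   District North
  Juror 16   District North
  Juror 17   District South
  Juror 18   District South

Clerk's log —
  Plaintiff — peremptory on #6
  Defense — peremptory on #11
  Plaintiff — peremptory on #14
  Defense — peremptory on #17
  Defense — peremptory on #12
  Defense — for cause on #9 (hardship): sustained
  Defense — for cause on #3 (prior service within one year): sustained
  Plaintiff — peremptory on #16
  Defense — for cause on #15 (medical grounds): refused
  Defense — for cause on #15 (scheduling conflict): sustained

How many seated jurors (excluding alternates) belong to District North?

Removed: #3, #6, #9, #11, #12, #14, #15, #16, #17.
Seated jurors 1–8: #1, #2, #4, #5, #7, #8, #10, #13 (alternates #18 not counted).
Of those, in District North: #5, #10 → 2.

2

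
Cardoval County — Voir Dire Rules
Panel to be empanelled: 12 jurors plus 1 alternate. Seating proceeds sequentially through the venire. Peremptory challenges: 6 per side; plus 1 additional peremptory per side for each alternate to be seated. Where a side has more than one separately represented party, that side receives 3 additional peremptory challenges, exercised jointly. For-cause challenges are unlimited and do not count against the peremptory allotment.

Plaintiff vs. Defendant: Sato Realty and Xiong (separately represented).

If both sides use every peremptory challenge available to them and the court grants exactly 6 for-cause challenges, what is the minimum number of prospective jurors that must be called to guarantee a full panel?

Seats to fill: 12 + 1 alternates = 13.
Peremptories — Plaintiff: 6 + 1×1 = 7; Defendant: 6 + 1×1 + 3 = 10; total 17.
For-cause removals: 6.
Minimum venire: 13 + 17 + 6 = 36.

36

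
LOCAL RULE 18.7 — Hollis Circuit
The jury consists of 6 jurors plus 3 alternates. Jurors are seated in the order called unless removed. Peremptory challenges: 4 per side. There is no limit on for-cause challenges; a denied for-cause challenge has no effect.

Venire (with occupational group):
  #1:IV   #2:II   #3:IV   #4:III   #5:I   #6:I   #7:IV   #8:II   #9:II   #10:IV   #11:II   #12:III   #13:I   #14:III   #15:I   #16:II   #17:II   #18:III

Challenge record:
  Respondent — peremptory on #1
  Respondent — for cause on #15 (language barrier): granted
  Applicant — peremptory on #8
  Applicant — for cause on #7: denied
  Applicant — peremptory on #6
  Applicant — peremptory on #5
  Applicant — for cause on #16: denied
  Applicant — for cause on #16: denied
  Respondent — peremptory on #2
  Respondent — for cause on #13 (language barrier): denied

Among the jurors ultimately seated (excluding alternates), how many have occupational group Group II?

2

Removed: #1, #2, #5, #6, #8, #15.
Seated jurors 1–6: #3, #4, #7, #9, #10, #11 (alternates #12, #13, #14 not counted).
Of those, in Group II: #9, #11 → 2.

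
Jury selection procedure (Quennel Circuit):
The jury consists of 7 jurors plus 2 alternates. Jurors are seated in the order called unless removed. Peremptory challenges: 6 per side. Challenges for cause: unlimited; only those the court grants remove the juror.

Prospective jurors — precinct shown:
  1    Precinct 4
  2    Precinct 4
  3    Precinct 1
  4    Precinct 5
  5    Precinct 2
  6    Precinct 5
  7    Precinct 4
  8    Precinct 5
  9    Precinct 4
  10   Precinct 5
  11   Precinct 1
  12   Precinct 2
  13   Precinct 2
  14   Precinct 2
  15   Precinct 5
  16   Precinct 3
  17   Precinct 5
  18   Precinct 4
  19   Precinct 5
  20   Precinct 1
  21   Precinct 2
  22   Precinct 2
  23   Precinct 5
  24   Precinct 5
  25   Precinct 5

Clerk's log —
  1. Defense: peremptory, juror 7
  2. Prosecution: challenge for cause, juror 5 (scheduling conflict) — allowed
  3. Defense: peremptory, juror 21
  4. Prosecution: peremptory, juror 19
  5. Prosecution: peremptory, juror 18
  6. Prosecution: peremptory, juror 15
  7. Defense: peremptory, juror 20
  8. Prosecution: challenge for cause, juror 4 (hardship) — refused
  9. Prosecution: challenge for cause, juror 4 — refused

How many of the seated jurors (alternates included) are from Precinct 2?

Removed: #5, #7, #15, #18, #19, #20, #21.
Seated (9 incl. alternates): #1, #2, #3, #4, #6, #8, #9, #10, #11.
None of those are in Precinct 2 → 0.

0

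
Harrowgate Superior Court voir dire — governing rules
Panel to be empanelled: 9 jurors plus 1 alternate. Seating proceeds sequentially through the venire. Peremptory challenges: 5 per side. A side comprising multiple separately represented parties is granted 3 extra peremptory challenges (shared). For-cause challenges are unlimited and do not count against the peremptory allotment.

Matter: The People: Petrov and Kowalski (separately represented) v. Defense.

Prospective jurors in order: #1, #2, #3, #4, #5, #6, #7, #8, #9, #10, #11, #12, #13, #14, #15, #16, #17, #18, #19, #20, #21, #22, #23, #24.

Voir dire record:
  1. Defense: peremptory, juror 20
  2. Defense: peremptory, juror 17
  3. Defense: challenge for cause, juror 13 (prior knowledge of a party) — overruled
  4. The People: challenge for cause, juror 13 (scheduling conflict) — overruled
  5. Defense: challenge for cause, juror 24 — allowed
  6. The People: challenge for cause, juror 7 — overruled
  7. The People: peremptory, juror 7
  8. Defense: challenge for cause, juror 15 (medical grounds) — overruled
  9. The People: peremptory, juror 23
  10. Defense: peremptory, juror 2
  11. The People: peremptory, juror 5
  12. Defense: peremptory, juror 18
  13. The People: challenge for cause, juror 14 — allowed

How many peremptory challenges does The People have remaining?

The People allotment: 5 base + 3 multi-party = 8.
The People peremptories used: #7, #23, #5 — 3 (for-cause on #13, #7, #14 don't count).
Remaining: 8 − 3 = 5.

5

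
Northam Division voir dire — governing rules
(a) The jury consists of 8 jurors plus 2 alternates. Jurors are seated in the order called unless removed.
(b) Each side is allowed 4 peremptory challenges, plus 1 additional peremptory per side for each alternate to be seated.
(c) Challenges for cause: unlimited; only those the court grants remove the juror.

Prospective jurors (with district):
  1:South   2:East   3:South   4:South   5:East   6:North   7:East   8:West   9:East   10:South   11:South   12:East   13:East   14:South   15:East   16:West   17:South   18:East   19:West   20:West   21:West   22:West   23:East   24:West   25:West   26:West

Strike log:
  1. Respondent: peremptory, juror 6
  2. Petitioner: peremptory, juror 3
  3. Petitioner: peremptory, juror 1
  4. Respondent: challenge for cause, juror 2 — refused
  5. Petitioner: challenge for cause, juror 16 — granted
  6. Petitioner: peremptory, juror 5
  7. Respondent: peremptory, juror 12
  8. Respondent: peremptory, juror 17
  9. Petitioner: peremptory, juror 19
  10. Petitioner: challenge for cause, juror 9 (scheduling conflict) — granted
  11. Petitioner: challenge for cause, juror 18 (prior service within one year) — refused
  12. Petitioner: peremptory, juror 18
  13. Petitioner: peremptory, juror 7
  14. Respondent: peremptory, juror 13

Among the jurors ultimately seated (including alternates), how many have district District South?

Removed: #1, #3, #5, #6, #7, #9, #12, #13, #16, #17, #18, #19.
Seated (10 incl. alternates): #2, #4, #8, #10, #11, #14, #15, #20, #21, #22.
Of those, in District South: #4, #10, #11, #14 → 4.

4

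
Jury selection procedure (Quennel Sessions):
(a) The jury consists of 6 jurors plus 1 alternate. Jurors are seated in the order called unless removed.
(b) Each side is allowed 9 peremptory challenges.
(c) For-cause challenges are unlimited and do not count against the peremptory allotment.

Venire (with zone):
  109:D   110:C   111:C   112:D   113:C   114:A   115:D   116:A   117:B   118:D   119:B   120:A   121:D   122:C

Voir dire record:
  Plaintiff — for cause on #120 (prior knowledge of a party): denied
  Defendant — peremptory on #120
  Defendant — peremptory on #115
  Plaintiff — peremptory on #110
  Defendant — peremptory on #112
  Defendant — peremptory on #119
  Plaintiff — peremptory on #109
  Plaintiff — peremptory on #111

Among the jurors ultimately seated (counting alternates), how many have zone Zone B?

Removed: #109, #110, #111, #112, #115, #119, #120.
Seated (7 incl. alternates): #113, #114, #116, #117, #118, #121, #122.
Of those, in Zone B: #117 → 1.

1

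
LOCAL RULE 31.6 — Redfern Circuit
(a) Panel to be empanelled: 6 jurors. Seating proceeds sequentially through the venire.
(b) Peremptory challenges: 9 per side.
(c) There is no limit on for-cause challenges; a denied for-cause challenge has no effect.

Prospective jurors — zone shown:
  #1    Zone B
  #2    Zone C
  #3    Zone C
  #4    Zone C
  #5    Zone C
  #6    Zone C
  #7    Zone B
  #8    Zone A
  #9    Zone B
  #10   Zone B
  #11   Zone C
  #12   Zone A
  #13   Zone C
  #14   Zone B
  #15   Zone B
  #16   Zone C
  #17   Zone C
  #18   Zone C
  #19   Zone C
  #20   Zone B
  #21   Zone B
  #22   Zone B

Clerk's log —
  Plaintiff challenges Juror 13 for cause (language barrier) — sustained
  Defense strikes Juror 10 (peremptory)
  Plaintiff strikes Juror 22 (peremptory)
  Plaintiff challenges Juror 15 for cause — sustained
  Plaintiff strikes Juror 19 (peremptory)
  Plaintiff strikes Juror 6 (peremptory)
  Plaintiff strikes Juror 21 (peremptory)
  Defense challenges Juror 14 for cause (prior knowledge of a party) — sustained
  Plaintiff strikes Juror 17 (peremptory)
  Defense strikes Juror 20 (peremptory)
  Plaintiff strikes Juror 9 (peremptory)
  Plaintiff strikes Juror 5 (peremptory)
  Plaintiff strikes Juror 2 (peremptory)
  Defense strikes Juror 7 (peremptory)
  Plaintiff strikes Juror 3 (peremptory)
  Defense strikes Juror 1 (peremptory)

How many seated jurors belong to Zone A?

Removed: #1, #2, #3, #5, #6, #7, #9, #10, #13, #14, #15, #17, #19, #20, #21, #22.
Seated jurors 1–6: #4, #8, #11, #12, #16, #18.
Of those, in Zone A: #8, #12 → 2.

2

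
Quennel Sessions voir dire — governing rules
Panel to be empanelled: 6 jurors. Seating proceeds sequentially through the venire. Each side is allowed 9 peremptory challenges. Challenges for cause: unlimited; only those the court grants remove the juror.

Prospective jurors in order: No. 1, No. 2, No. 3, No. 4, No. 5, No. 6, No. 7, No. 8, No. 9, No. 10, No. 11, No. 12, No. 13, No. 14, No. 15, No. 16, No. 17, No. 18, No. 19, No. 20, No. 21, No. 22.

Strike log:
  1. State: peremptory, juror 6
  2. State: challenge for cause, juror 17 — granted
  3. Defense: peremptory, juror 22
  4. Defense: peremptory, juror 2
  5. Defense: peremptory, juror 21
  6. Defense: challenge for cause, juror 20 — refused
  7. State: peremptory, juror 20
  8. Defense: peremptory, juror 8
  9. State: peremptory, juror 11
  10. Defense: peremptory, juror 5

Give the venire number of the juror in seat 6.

10

Removed: #2, #5, #6, #8, #11, #17, #20, #21, #22.
Filling seats in venire order through position 6: #1, #3, #4, #7, #9, #10.
So seat 6 is #10.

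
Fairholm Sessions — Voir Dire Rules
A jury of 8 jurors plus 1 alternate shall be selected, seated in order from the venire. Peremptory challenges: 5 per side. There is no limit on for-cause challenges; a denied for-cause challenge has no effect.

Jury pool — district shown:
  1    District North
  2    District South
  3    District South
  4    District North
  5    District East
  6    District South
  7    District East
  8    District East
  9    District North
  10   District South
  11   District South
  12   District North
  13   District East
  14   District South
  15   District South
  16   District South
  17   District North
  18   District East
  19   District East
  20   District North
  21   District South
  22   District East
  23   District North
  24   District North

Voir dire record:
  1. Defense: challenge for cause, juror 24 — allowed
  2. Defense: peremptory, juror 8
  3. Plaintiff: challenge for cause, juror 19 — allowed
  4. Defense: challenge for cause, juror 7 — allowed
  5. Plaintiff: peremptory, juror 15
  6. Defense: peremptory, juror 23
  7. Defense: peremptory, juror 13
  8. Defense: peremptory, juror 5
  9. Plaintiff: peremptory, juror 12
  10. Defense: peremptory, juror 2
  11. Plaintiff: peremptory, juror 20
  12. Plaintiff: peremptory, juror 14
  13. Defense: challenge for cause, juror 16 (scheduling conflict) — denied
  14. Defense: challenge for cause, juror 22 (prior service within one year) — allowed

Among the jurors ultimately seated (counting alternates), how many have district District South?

5

Removed: #2, #5, #7, #8, #12, #13, #14, #15, #19, #20, #22, #23, #24.
Seated (9 incl. alternates): #1, #3, #4, #6, #9, #10, #11, #16, #17.
Of those, in District South: #3, #6, #10, #11, #16 → 5.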